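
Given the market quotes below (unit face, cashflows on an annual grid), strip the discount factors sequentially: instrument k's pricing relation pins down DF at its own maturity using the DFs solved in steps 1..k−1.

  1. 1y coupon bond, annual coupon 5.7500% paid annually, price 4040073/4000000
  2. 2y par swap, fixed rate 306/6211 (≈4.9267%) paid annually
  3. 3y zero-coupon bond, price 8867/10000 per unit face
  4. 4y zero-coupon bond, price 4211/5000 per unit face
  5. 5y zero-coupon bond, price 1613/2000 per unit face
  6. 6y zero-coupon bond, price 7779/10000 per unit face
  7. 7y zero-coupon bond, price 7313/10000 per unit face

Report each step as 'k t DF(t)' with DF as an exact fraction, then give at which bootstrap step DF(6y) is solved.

1 1 9551/10000
2 2 4541/5000
3 3 8867/10000
4 4 4211/5000
5 5 1613/2000
6 6 7779/10000
7 7 7313/10000
DF(6y) is solved at step 6

step 1 [1y] bond c/1=23/400: DF=(4040073/4000000 − 23/400·(0))/(1+23/400) = 9551/10000 ≈ 0.955100
step 2 [2y] swap r/1=306/6211: DF=(1 − 306/6211·(0.955100))/(1+306/6211) = 4541/5000 ≈ 0.908200
step 3 [3y] zero: DF = P = 8867/10000 ≈ 0.886700
step 4 [4y] zero: DF = P = 4211/5000 ≈ 0.842200
step 5 [5y] zero: DF = P = 1613/2000 ≈ 0.806500
step 6 [6y] zero: DF = P = 7779/10000 ≈ 0.777900
step 7 [7y] zero: DF = P = 7313/10000 ≈ 0.731300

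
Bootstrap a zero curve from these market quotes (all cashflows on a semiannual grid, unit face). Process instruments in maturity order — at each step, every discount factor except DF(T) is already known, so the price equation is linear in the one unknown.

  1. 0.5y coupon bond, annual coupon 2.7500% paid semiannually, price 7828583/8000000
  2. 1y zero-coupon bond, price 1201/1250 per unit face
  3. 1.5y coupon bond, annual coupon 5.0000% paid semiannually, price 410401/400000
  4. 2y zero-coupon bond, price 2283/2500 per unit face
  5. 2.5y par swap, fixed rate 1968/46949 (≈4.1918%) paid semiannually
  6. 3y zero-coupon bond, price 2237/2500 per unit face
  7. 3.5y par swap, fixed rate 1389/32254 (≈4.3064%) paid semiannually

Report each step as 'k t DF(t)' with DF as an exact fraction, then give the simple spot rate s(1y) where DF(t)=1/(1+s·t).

step 1 [0.5y] bond c/2=11/800: DF=(7828583/8000000 − 11/800·(0))/(1+11/800) = 9653/10000 ≈ 0.965300
step 2 [1y] zero: DF = P = 1201/1250 ≈ 0.960800
step 3 [1.5y] bond c/2=1/40: DF=(410401/400000 − 1/40·(0.965300+0.960800))/(1+1/40) = 477/500 ≈ 0.954000
step 4 [2y] zero: DF = P = 2283/2500 ≈ 0.913200
step 5 [2.5y] swap r/2=984/46949: DF=(1 − 984/46949·(0.965300+0.960800+0.954000+0.913200))/(1+984/46949) = 1127/1250 ≈ 0.901600
step 6 [3y] zero: DF = P = 2237/2500 ≈ 0.894800
step 7 [3.5y] swap r/2=1389/64508: DF=(1 − 1389/64508·(0.965300+0.960800+0.954000+0.913200+0.901600+0.894800))/(1+1389/64508) = 8611/10000 ≈ 0.861100

1 1/2 9653/10000
2 1 1201/1250
3 3/2 477/500
4 2 2283/2500
5 5/2 1127/1250
6 3 2237/2500
7 7/2 8611/10000
s(1y) = (1/(1201/1250) − 1)/(1) = 49/1201 ≈ 4.0799%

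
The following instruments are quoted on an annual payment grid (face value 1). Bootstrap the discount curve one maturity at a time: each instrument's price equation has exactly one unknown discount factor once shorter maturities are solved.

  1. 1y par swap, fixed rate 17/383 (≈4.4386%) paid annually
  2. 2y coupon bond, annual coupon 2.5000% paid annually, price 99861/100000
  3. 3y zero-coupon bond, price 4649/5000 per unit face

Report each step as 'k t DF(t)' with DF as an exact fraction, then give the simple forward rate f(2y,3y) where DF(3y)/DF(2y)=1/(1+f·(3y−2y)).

step 1 [1y] swap r/1=17/383: DF=(1 − 17/383·(0))/(1+17/383) = 383/400 ≈ 0.957500
step 2 [2y] bond c/1=1/40: DF=(99861/100000 − 1/40·(0.957500))/(1+1/40) = 9509/10000 ≈ 0.950900
step 3 [3y] zero: DF = P = 4649/5000 ≈ 0.929800

1 1 383/400
2 2 9509/10000
3 3 4649/5000
f(2y,3y) = ((9509/10000)/(4649/5000) − 1)/(1) = 211/9298 ≈ 2.2693%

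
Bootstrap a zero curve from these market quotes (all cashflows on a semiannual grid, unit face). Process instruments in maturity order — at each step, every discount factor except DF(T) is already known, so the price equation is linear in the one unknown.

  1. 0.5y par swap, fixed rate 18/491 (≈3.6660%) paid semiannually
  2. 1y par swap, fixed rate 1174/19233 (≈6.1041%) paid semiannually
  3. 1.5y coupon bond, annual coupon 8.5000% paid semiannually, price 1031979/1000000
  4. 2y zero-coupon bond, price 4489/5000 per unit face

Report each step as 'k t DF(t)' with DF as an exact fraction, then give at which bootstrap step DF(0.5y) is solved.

1 1/2 491/500
2 1 9413/10000
3 3/2 1823/2000
4 2 4489/5000
DF(0.5y) is solved at step 1

step 1 [0.5y] swap r/2=9/491: DF=(1 − 9/491·(0))/(1+9/491) = 491/500 ≈ 0.982000
step 2 [1y] swap r/2=587/19233: DF=(1 − 587/19233·(0.982000))/(1+587/19233) = 9413/10000 ≈ 0.941300
step 3 [1.5y] bond c/2=17/400: DF=(1031979/1000000 − 17/400·(0.982000+0.941300))/(1+17/400) = 1823/2000 ≈ 0.911500
step 4 [2y] zero: DF = P = 4489/5000 ≈ 0.897800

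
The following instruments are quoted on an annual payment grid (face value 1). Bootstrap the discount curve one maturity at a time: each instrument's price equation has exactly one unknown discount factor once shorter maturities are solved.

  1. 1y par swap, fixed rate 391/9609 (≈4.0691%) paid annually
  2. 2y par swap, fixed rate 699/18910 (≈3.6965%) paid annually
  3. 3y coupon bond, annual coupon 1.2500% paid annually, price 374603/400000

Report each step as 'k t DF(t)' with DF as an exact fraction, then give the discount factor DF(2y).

1 1 9609/10000
2 2 9301/10000
3 3 1127/1250
DF(2y) = 9301/10000 ≈ 0.930100

step 1 [1y] swap r/1=391/9609: DF=(1 − 391/9609·(0))/(1+391/9609) = 9609/10000 ≈ 0.960900
step 2 [2y] swap r/1=699/18910: DF=(1 − 699/18910·(0.960900))/(1+699/18910) = 9301/10000 ≈ 0.930100
step 3 [3y] bond c/1=1/80: DF=(374603/400000 − 1/80·(0.960900+0.930100))/(1+1/80) = 1127/1250 ≈ 0.901600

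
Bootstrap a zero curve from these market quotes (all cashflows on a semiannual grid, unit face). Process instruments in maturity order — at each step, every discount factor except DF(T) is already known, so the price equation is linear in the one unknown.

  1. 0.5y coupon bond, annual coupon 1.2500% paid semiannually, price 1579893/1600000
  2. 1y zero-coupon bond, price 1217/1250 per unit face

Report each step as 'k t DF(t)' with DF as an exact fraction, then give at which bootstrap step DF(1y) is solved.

step 1 [0.5y] bond c/2=1/160: DF=(1579893/1600000 − 1/160·(0))/(1+1/160) = 9813/10000 ≈ 0.981300
step 2 [1y] zero: DF = P = 1217/1250 ≈ 0.973600

1 1/2 9813/10000
2 1 1217/1250
DF(1y) is solved at step 2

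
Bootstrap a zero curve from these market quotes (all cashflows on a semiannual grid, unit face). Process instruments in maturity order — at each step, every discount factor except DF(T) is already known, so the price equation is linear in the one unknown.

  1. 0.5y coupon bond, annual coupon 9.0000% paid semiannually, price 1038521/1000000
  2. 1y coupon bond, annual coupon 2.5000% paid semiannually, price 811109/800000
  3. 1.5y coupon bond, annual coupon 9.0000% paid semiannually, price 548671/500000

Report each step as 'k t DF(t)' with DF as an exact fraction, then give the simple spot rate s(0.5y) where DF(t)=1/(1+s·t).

1 1/2 4969/5000
2 1 9891/10000
3 3/2 9647/10000
s(0.5y) = (1/(4969/5000) − 1)/(1/2) = 62/4969 ≈ 1.2477%

step 1 [0.5y] bond c/2=9/200: DF=(1038521/1000000 − 9/200·(0))/(1+9/200) = 4969/5000 ≈ 0.993800
step 2 [1y] bond c/2=1/80: DF=(811109/800000 − 1/80·(0.993800))/(1+1/80) = 9891/10000 ≈ 0.989100
step 3 [1.5y] bond c/2=9/200: DF=(548671/500000 − 9/200·(0.993800+0.989100))/(1+9/200) = 9647/10000 ≈ 0.964700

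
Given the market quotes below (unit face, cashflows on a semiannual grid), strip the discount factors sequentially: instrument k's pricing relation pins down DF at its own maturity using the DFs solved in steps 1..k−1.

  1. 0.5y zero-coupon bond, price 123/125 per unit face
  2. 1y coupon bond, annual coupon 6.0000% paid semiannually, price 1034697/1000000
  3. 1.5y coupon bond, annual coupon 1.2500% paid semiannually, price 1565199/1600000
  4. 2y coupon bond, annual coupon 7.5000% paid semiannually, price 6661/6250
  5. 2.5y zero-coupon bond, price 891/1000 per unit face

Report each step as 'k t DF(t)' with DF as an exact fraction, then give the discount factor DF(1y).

step 1 [0.5y] zero: DF = P = 123/125 ≈ 0.984000
step 2 [1y] bond c/2=3/100: DF=(1034697/1000000 − 3/100·(0.984000))/(1+3/100) = 9759/10000 ≈ 0.975900
step 3 [1.5y] bond c/2=1/160: DF=(1565199/1600000 − 1/160·(0.984000+0.975900))/(1+1/160) = 24/25 ≈ 0.960000
step 4 [2y] bond c/2=3/80: DF=(6661/6250 − 3/80·(0.984000+0.975900+0.960000))/(1+3/80) = 9217/10000 ≈ 0.921700
step 5 [2.5y] zero: DF = P = 891/1000 ≈ 0.891000

1 1/2 123/125
2 1 9759/10000
3 3/2 24/25
4 2 9217/10000
5 5/2 891/1000
DF(1y) = 9759/10000 ≈ 0.975900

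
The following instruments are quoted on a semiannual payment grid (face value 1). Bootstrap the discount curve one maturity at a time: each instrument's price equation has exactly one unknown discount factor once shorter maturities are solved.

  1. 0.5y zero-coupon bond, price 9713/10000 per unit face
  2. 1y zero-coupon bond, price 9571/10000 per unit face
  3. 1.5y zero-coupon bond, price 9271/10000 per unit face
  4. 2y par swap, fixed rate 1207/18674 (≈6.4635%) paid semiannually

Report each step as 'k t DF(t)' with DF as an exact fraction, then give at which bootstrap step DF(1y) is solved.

1 1/2 9713/10000
2 1 9571/10000
3 3/2 9271/10000
4 2 8793/10000
DF(1y) is solved at step 2

step 1 [0.5y] zero: DF = P = 9713/10000 ≈ 0.971300
step 2 [1y] zero: DF = P = 9571/10000 ≈ 0.957100
step 3 [1.5y] zero: DF = P = 9271/10000 ≈ 0.927100
step 4 [2y] swap r/2=1207/37348: DF=(1 − 1207/37348·(0.971300+0.957100+0.927100))/(1+1207/37348) = 8793/10000 ≈ 0.879300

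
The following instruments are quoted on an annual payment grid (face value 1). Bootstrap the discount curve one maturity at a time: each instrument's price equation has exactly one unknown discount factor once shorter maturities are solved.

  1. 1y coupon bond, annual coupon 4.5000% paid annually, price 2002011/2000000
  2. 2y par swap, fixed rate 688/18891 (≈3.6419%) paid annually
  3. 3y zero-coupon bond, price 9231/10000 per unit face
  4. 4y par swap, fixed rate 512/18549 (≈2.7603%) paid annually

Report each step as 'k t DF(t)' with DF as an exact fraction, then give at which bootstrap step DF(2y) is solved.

1 1 9579/10000
2 2 582/625
3 3 9231/10000
4 4 561/625
DF(2y) is solved at step 2

step 1 [1y] bond c/1=9/200: DF=(2002011/2000000 − 9/200·(0))/(1+9/200) = 9579/10000 ≈ 0.957900
step 2 [2y] swap r/1=688/18891: DF=(1 − 688/18891·(0.957900))/(1+688/18891) = 582/625 ≈ 0.931200
step 3 [3y] zero: DF = P = 9231/10000 ≈ 0.923100
step 4 [4y] swap r/1=512/18549: DF=(1 − 512/18549·(0.957900+0.931200+0.923100))/(1+512/18549) = 561/625 ≈ 0.897600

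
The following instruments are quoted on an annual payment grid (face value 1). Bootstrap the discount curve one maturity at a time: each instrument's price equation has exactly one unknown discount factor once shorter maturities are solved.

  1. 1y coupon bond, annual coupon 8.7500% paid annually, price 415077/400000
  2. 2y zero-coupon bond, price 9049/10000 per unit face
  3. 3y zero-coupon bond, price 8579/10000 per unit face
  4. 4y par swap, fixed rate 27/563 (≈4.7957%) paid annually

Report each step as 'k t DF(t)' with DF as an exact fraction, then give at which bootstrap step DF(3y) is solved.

step 1 [1y] bond c/1=7/80: DF=(415077/400000 − 7/80·(0))/(1+7/80) = 4771/5000 ≈ 0.954200
step 2 [2y] zero: DF = P = 9049/10000 ≈ 0.904900
step 3 [3y] zero: DF = P = 8579/10000 ≈ 0.857900
step 4 [4y] swap r/1=27/563: DF=(1 − 27/563·(0.954200+0.904900+0.857900))/(1+27/563) = 8299/10000 ≈ 0.829900

1 1 4771/5000
2 2 9049/10000
3 3 8579/10000
4 4 8299/10000
DF(3y) is solved at step 3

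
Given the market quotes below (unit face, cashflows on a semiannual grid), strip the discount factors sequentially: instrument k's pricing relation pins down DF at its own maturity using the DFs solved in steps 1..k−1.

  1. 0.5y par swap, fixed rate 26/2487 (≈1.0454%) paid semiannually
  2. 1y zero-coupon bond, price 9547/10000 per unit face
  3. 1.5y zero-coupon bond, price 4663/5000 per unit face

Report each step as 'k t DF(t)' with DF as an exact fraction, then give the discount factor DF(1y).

step 1 [0.5y] swap r/2=13/2487: DF=(1 − 13/2487·(0))/(1+13/2487) = 2487/2500 ≈ 0.994800
step 2 [1y] zero: DF = P = 9547/10000 ≈ 0.954700
step 3 [1.5y] zero: DF = P = 4663/5000 ≈ 0.932600

1 1/2 2487/2500
2 1 9547/10000
3 3/2 4663/5000
DF(1y) = 9547/10000 ≈ 0.954700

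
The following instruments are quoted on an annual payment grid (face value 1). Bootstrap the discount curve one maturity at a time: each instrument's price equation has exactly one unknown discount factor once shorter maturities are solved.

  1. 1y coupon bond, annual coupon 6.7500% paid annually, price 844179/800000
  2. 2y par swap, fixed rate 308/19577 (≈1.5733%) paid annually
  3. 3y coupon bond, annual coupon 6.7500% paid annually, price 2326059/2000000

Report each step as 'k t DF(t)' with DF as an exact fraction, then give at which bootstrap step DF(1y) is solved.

step 1 [1y] bond c/1=27/400: DF=(844179/800000 − 27/400·(0))/(1+27/400) = 1977/2000 ≈ 0.988500
step 2 [2y] swap r/1=308/19577: DF=(1 − 308/19577·(0.988500))/(1+308/19577) = 2423/2500 ≈ 0.969200
step 3 [3y] bond c/1=27/400: DF=(2326059/2000000 − 27/400·(0.988500+0.969200))/(1+27/400) = 9657/10000 ≈ 0.965700

1 1 1977/2000
2 2 2423/2500
3 3 9657/10000
DF(1y) is solved at step 1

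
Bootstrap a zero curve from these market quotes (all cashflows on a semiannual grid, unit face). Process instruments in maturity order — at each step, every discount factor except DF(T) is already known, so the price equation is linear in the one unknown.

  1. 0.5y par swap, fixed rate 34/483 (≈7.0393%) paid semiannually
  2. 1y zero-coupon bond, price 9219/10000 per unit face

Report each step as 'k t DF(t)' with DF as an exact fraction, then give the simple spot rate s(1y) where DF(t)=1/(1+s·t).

1 1/2 483/500
2 1 9219/10000
s(1y) = (1/(9219/10000) − 1)/(1) = 781/9219 ≈ 8.4716%

step 1 [0.5y] swap r/2=17/483: DF=(1 − 17/483·(0))/(1+17/483) = 483/500 ≈ 0.966000
step 2 [1y] zero: DF = P = 9219/10000 ≈ 0.921900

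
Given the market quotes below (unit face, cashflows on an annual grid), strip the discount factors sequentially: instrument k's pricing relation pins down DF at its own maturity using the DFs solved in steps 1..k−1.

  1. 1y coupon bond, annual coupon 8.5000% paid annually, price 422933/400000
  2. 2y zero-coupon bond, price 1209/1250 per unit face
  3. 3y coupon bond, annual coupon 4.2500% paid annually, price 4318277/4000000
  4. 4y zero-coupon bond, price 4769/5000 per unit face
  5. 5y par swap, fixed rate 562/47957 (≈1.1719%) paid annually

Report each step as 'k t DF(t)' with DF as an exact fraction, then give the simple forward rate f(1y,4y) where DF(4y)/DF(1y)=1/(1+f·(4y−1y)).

1 1 1949/2000
2 2 1209/1250
3 3 2391/2500
4 4 4769/5000
5 5 4719/5000
f(1y,4y) = ((1949/2000)/(4769/5000) − 1)/(3) = 69/9538 ≈ 0.7234%

step 1 [1y] bond c/1=17/200: DF=(422933/400000 − 17/200·(0))/(1+17/200) = 1949/2000 ≈ 0.974500
step 2 [2y] zero: DF = P = 1209/1250 ≈ 0.967200
step 3 [3y] bond c/1=17/400: DF=(4318277/4000000 − 17/400·(0.974500+0.967200))/(1+17/400) = 2391/2500 ≈ 0.956400
step 4 [4y] zero: DF = P = 4769/5000 ≈ 0.953800
step 5 [5y] swap r/1=562/47957: DF=(1 − 562/47957·(0.974500+0.967200+0.956400+0.953800))/(1+562/47957) = 4719/5000 ≈ 0.943800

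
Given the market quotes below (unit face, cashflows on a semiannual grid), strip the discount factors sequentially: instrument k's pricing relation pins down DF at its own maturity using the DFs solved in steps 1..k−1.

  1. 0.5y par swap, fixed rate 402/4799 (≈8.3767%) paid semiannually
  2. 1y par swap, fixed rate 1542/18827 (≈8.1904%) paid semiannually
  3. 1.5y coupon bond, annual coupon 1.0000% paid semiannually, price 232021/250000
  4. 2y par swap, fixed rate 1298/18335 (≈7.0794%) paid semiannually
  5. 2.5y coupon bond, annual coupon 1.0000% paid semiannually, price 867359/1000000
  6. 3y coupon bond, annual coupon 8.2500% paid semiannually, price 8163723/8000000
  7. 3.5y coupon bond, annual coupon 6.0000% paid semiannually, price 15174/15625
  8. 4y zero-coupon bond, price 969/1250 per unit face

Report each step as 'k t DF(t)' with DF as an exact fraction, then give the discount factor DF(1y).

step 1 [0.5y] swap r/2=201/4799: DF=(1 − 201/4799·(0))/(1+201/4799) = 4799/5000 ≈ 0.959800
step 2 [1y] swap r/2=771/18827: DF=(1 − 771/18827·(0.959800))/(1+771/18827) = 9229/10000 ≈ 0.922900
step 3 [1.5y] bond c/2=1/200: DF=(232021/250000 − 1/200·(0.959800+0.922900))/(1+1/200) = 9141/10000 ≈ 0.914100
step 4 [2y] swap r/2=649/18335: DF=(1 − 649/18335·(0.959800+0.922900+0.914100))/(1+649/18335) = 4351/5000 ≈ 0.870200
step 5 [2.5y] bond c/2=1/200: DF=(867359/1000000 − 1/200·(0.959800+0.922900+0.914100+0.870200))/(1+1/200) = 528/625 ≈ 0.844800
step 6 [3y] bond c/2=33/800: DF=(8163723/8000000 − 33/800·(0.959800+0.922900+0.914100+0.870200+0.844800))/(1+33/800) = 8013/10000 ≈ 0.801300
step 7 [3.5y] bond c/2=3/100: DF=(15174/15625 − 3/100·(0.959800+0.922900+0.914100+0.870200+0.844800+0.801300))/(1+3/100) = 7881/10000 ≈ 0.788100
step 8 [4y] zero: DF = P = 969/1250 ≈ 0.775200

1 1/2 4799/5000
2 1 9229/10000
3 3/2 9141/10000
4 2 4351/5000
5 5/2 528/625
6 3 8013/10000
7 7/2 7881/10000
8 4 969/1250
DF(1y) = 9229/10000 ≈ 0.922900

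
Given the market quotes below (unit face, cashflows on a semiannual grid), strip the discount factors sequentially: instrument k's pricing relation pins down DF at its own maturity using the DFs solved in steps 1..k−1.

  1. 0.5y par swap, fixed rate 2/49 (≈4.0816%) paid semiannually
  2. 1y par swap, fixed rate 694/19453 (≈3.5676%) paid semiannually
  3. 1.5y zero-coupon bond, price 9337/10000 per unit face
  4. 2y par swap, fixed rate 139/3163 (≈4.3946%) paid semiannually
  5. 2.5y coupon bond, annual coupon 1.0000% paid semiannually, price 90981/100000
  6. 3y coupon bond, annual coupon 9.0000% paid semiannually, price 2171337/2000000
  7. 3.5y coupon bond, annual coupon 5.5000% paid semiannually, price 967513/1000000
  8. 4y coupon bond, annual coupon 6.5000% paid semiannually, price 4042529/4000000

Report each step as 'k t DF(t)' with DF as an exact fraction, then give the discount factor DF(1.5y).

1 1/2 49/50
2 1 9653/10000
3 3/2 9337/10000
4 2 4583/5000
5 5/2 554/625
6 3 8373/10000
7 7/2 7939/10000
8 4 7801/10000
DF(1.5y) = 9337/10000 ≈ 0.933700

step 1 [0.5y] swap r/2=1/49: DF=(1 − 1/49·(0))/(1+1/49) = 49/50 ≈ 0.980000
step 2 [1y] swap r/2=347/19453: DF=(1 − 347/19453·(0.980000))/(1+347/19453) = 9653/10000 ≈ 0.965300
step 3 [1.5y] zero: DF = P = 9337/10000 ≈ 0.933700
step 4 [2y] swap r/2=139/6326: DF=(1 − 139/6326·(0.980000+0.965300+0.933700))/(1+139/6326) = 4583/5000 ≈ 0.916600
step 5 [2.5y] bond c/2=1/200: DF=(90981/100000 − 1/200·(0.980000+0.965300+0.933700+0.916600))/(1+1/200) = 554/625 ≈ 0.886400
step 6 [3y] bond c/2=9/200: DF=(2171337/2000000 − 9/200·(0.980000+0.965300+0.933700+0.916600+0.886400))/(1+9/200) = 8373/10000 ≈ 0.837300
step 7 [3.5y] bond c/2=11/400: DF=(967513/1000000 − 11/400·(0.980000+0.965300+0.933700+0.916600+0.886400+0.837300))/(1+11/400) = 7939/10000 ≈ 0.793900
step 8 [4y] bond c/2=13/400: DF=(4042529/4000000 − 13/400·(0.980000+0.965300+0.933700+0.916600+0.886400+0.837300+0.793900))/(1+13/400) = 7801/10000 ≈ 0.780100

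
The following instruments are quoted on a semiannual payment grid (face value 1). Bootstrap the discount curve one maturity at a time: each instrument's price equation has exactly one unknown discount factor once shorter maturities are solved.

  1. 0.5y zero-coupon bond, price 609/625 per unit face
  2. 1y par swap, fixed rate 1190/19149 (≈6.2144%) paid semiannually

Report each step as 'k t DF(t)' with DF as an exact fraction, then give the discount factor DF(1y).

step 1 [0.5y] zero: DF = P = 609/625 ≈ 0.974400
step 2 [1y] swap r/2=595/19149: DF=(1 − 595/19149·(0.974400))/(1+595/19149) = 1881/2000 ≈ 0.940500

1 1/2 609/625
2 1 1881/2000
DF(1y) = 1881/2000 ≈ 0.940500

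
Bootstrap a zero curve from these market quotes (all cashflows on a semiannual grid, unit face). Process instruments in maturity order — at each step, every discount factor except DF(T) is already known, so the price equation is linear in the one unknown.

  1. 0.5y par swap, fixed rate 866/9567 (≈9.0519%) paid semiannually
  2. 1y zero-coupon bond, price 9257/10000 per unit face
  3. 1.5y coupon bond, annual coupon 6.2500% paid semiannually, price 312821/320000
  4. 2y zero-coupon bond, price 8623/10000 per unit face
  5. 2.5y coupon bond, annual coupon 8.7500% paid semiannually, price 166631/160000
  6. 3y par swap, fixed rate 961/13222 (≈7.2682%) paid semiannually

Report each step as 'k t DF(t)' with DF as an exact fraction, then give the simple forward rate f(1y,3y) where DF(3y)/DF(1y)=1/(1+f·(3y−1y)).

1 1/2 9567/10000
2 1 9257/10000
3 3/2 8909/10000
4 2 8623/10000
5 5/2 4227/5000
6 3 4039/5000
f(1y,3y) = ((9257/10000)/(4039/5000) − 1)/(2) = 1179/16156 ≈ 7.2976%

step 1 [0.5y] swap r/2=433/9567: DF=(1 − 433/9567·(0))/(1+433/9567) = 9567/10000 ≈ 0.956700
step 2 [1y] zero: DF = P = 9257/10000 ≈ 0.925700
step 3 [1.5y] bond c/2=1/32: DF=(312821/320000 − 1/32·(0.956700+0.925700))/(1+1/32) = 8909/10000 ≈ 0.890900
step 4 [2y] zero: DF = P = 8623/10000 ≈ 0.862300
step 5 [2.5y] bond c/2=7/160: DF=(166631/160000 − 7/160·(0.956700+0.925700+0.890900+0.862300))/(1+7/160) = 4227/5000 ≈ 0.845400
step 6 [3y] swap r/2=961/26444: DF=(1 − 961/26444·(0.956700+0.925700+0.890900+0.862300+0.845400))/(1+961/26444) = 4039/5000 ≈ 0.807800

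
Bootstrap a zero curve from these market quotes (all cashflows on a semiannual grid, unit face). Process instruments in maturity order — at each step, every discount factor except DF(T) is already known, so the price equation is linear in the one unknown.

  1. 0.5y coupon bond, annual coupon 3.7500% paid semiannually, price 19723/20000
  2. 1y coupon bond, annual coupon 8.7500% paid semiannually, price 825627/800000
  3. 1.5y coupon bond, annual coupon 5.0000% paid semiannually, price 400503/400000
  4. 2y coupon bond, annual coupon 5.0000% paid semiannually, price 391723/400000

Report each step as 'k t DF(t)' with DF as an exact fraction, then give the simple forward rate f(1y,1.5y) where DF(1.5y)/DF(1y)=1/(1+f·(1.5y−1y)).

step 1 [0.5y] bond c/2=3/160: DF=(19723/20000 − 3/160·(0))/(1+3/160) = 121/125 ≈ 0.968000
step 2 [1y] bond c/2=7/160: DF=(825627/800000 − 7/160·(0.968000))/(1+7/160) = 4741/5000 ≈ 0.948200
step 3 [1.5y] bond c/2=1/40: DF=(400503/400000 − 1/40·(0.968000+0.948200))/(1+1/40) = 9301/10000 ≈ 0.930100
step 4 [2y] bond c/2=1/40: DF=(391723/400000 − 1/40·(0.968000+0.948200+0.930100))/(1+1/40) = 443/500 ≈ 0.886000

1 1/2 121/125
2 1 4741/5000
3 3/2 9301/10000
4 2 443/500
f(1y,1.5y) = ((4741/5000)/(9301/10000) − 1)/(1/2) = 362/9301 ≈ 3.8921%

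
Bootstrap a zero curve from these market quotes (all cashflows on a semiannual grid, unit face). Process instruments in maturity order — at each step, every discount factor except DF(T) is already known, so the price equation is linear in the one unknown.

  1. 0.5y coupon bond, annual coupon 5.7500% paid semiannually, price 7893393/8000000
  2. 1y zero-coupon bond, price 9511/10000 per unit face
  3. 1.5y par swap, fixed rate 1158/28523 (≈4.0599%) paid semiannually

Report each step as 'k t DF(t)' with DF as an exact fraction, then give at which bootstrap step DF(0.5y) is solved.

step 1 [0.5y] bond c/2=23/800: DF=(7893393/8000000 − 23/800·(0))/(1+23/800) = 9591/10000 ≈ 0.959100
step 2 [1y] zero: DF = P = 9511/10000 ≈ 0.951100
step 3 [1.5y] swap r/2=579/28523: DF=(1 − 579/28523·(0.959100+0.951100))/(1+579/28523) = 9421/10000 ≈ 0.942100

1 1/2 9591/10000
2 1 9511/10000
3 3/2 9421/10000
DF(0.5y) is solved at step 1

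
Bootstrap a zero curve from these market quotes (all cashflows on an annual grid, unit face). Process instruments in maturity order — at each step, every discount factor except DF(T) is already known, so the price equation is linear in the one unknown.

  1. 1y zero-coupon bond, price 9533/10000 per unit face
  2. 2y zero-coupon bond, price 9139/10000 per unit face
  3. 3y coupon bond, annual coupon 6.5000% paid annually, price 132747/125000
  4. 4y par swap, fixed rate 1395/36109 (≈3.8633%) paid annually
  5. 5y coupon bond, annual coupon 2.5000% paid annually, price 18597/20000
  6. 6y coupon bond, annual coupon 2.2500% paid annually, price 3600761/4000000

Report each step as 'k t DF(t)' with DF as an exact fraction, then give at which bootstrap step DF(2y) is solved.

1 1 9533/10000
2 2 9139/10000
3 3 552/625
4 4 1721/2000
5 5 8191/10000
6 6 7829/10000
DF(2y) is solved at step 2

step 1 [1y] zero: DF = P = 9533/10000 ≈ 0.953300
step 2 [2y] zero: DF = P = 9139/10000 ≈ 0.913900
step 3 [3y] bond c/1=13/200: DF=(132747/125000 − 13/200·(0.953300+0.913900))/(1+13/200) = 552/625 ≈ 0.883200
step 4 [4y] swap r/1=1395/36109: DF=(1 − 1395/36109·(0.953300+0.913900+0.883200))/(1+1395/36109) = 1721/2000 ≈ 0.860500
step 5 [5y] bond c/1=1/40: DF=(18597/20000 − 1/40·(0.953300+0.913900+0.883200+0.860500))/(1+1/40) = 8191/10000 ≈ 0.819100
step 6 [6y] bond c/1=9/400: DF=(3600761/4000000 − 9/400·(0.953300+0.913900+0.883200+0.860500+0.819100))/(1+9/400) = 7829/10000 ≈ 0.782900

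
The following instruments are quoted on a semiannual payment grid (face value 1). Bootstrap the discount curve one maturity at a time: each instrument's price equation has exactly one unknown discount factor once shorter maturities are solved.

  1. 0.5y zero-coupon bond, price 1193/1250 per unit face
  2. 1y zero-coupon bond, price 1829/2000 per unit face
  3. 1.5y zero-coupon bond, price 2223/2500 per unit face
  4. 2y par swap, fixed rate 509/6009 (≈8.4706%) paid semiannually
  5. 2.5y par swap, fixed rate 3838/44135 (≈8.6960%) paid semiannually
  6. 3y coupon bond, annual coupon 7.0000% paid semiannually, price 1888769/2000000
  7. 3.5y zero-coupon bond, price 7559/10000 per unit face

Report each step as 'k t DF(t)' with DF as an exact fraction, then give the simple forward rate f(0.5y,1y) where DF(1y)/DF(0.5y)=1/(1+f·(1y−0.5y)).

step 1 [0.5y] zero: DF = P = 1193/1250 ≈ 0.954400
step 2 [1y] zero: DF = P = 1829/2000 ≈ 0.914500
step 3 [1.5y] zero: DF = P = 2223/2500 ≈ 0.889200
step 4 [2y] swap r/2=509/12018: DF=(1 − 509/12018·(0.954400+0.914500+0.889200))/(1+509/12018) = 8473/10000 ≈ 0.847300
step 5 [2.5y] swap r/2=1919/44135: DF=(1 − 1919/44135·(0.954400+0.914500+0.889200+0.847300))/(1+1919/44135) = 8081/10000 ≈ 0.808100
step 6 [3y] bond c/2=7/200: DF=(1888769/2000000 − 7/200·(0.954400+0.914500+0.889200+0.847300+0.808100))/(1+7/200) = 477/625 ≈ 0.763200
step 7 [3.5y] zero: DF = P = 7559/10000 ≈ 0.755900

1 1/2 1193/1250
2 1 1829/2000
3 3/2 2223/2500
4 2 8473/10000
5 5/2 8081/10000
6 3 477/625
7 7/2 7559/10000
f(0.5y,1y) = ((1193/1250)/(1829/2000) − 1)/(1/2) = 798/9145 ≈ 8.7261%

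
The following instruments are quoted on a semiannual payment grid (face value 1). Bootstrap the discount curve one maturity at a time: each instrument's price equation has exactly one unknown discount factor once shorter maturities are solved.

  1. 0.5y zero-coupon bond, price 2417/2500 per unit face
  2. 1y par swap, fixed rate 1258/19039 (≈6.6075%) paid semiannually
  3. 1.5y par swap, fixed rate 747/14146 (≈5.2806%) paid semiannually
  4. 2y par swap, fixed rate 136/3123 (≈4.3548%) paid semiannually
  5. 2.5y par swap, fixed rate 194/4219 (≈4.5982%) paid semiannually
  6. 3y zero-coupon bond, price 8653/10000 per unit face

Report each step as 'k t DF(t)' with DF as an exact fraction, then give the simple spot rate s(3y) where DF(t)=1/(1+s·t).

1 1/2 2417/2500
2 1 9371/10000
3 3/2 9253/10000
4 2 574/625
5 5/2 8933/10000
6 3 8653/10000
s(3y) = (1/(8653/10000) − 1)/(3) = 449/8653 ≈ 5.1890%

step 1 [0.5y] zero: DF = P = 2417/2500 ≈ 0.966800
step 2 [1y] swap r/2=629/19039: DF=(1 − 629/19039·(0.966800))/(1+629/19039) = 9371/10000 ≈ 0.937100
step 3 [1.5y] swap r/2=747/28292: DF=(1 − 747/28292·(0.966800+0.937100))/(1+747/28292) = 9253/10000 ≈ 0.925300
step 4 [2y] swap r/2=68/3123: DF=(1 − 68/3123·(0.966800+0.937100+0.925300))/(1+68/3123) = 574/625 ≈ 0.918400
step 5 [2.5y] swap r/2=97/4219: DF=(1 − 97/4219·(0.966800+0.937100+0.925300+0.918400))/(1+97/4219) = 8933/10000 ≈ 0.893300
step 6 [3y] zero: DF = P = 8653/10000 ≈ 0.865300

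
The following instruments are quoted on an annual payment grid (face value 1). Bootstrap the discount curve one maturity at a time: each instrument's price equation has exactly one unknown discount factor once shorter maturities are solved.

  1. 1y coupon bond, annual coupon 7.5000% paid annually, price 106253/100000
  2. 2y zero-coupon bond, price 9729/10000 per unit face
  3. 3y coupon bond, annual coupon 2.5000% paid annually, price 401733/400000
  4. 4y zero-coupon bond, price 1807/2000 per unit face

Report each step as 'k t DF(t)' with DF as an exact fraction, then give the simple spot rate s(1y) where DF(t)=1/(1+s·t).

1 1 2471/2500
2 2 9729/10000
3 3 233/250
4 4 1807/2000
s(1y) = (1/(2471/2500) − 1)/(1) = 29/2471 ≈ 1.1736%

step 1 [1y] bond c/1=3/40: DF=(106253/100000 − 3/40·(0))/(1+3/40) = 2471/2500 ≈ 0.988400
step 2 [2y] zero: DF = P = 9729/10000 ≈ 0.972900
step 3 [3y] bond c/1=1/40: DF=(401733/400000 − 1/40·(0.988400+0.972900))/(1+1/40) = 233/250 ≈ 0.932000
step 4 [4y] zero: DF = P = 1807/2000 ≈ 0.903500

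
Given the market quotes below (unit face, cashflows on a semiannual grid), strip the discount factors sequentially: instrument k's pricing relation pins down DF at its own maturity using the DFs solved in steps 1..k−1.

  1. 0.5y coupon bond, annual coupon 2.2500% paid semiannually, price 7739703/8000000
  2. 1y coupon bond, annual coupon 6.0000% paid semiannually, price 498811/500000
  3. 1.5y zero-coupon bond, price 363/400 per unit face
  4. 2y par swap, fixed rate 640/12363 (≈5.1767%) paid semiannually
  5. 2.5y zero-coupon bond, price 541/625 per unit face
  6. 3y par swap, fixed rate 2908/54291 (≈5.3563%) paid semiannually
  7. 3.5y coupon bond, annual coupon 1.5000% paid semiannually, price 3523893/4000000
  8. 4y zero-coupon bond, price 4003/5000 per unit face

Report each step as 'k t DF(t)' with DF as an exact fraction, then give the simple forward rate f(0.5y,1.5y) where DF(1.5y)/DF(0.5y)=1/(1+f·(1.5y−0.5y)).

1 1/2 9567/10000
2 1 9407/10000
3 3/2 363/400
4 2 113/125
5 5/2 541/625
6 3 4273/5000
7 7/2 417/500
8 4 4003/5000
f(0.5y,1.5y) = ((9567/10000)/(363/400) − 1)/(1) = 164/3025 ≈ 5.4215%

step 1 [0.5y] bond c/2=9/800: DF=(7739703/8000000 − 9/800·(0))/(1+9/800) = 9567/10000 ≈ 0.956700
step 2 [1y] bond c/2=3/100: DF=(498811/500000 − 3/100·(0.956700))/(1+3/100) = 9407/10000 ≈ 0.940700
step 3 [1.5y] zero: DF = P = 363/400 ≈ 0.907500
step 4 [2y] swap r/2=320/12363: DF=(1 − 320/12363·(0.956700+0.940700+0.907500))/(1+320/12363) = 113/125 ≈ 0.904000
step 5 [2.5y] zero: DF = P = 541/625 ≈ 0.865600
step 6 [3y] swap r/2=1454/54291: DF=(1 − 1454/54291·(0.956700+0.940700+0.907500+0.904000+0.865600))/(1+1454/54291) = 4273/5000 ≈ 0.854600
step 7 [3.5y] bond c/2=3/400: DF=(3523893/4000000 − 3/400·(0.956700+0.940700+0.907500+0.904000+0.865600+0.854600))/(1+3/400) = 417/500 ≈ 0.834000
step 8 [4y] zero: DF = P = 4003/5000 ≈ 0.800600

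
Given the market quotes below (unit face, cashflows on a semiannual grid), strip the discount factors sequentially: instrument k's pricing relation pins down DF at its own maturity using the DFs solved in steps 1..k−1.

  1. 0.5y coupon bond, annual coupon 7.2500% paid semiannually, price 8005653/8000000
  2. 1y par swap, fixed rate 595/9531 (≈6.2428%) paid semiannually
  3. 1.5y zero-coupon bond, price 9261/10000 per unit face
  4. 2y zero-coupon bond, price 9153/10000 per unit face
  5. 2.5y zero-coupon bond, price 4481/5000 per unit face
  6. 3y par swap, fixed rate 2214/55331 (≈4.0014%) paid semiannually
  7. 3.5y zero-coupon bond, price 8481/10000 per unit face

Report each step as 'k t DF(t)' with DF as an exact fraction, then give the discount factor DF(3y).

1 1/2 9657/10000
2 1 1881/2000
3 3/2 9261/10000
4 2 9153/10000
5 5/2 4481/5000
6 3 8893/10000
7 7/2 8481/10000
DF(3y) = 8893/10000 ≈ 0.889300

step 1 [0.5y] bond c/2=29/800: DF=(8005653/8000000 − 29/800·(0))/(1+29/800) = 9657/10000 ≈ 0.965700
step 2 [1y] swap r/2=595/19062: DF=(1 − 595/19062·(0.965700))/(1+595/19062) = 1881/2000 ≈ 0.940500
step 3 [1.5y] zero: DF = P = 9261/10000 ≈ 0.926100
step 4 [2y] zero: DF = P = 9153/10000 ≈ 0.915300
step 5 [2.5y] zero: DF = P = 4481/5000 ≈ 0.896200
step 6 [3y] swap r/2=1107/55331: DF=(1 − 1107/55331·(0.965700+0.940500+0.926100+0.915300+0.896200))/(1+1107/55331) = 8893/10000 ≈ 0.889300
step 7 [3.5y] zero: DF = P = 8481/10000 ≈ 0.848100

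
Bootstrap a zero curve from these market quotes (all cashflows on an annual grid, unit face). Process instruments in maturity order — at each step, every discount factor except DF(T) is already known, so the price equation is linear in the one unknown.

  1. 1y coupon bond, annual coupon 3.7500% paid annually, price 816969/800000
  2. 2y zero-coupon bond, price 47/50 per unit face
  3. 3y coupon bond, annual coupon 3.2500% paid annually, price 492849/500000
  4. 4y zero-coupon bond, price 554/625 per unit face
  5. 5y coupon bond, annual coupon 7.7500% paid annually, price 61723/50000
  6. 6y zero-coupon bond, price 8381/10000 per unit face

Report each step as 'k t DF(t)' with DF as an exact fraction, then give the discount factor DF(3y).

step 1 [1y] bond c/1=3/80: DF=(816969/800000 − 3/80·(0))/(1+3/80) = 9843/10000 ≈ 0.984300
step 2 [2y] zero: DF = P = 47/50 ≈ 0.940000
step 3 [3y] bond c/1=13/400: DF=(492849/500000 − 13/400·(0.984300+0.940000))/(1+13/400) = 8941/10000 ≈ 0.894100
step 4 [4y] zero: DF = P = 554/625 ≈ 0.886400
step 5 [5y] bond c/1=31/400: DF=(61723/50000 − 31/400·(0.984300+0.940000+0.894100+0.886400))/(1+31/400) = 1099/1250 ≈ 0.879200
step 6 [6y] zero: DF = P = 8381/10000 ≈ 0.838100

1 1 9843/10000
2 2 47/50
3 3 8941/10000
4 4 554/625
5 5 1099/1250
6 6 8381/10000
DF(3y) = 8941/10000 ≈ 0.894100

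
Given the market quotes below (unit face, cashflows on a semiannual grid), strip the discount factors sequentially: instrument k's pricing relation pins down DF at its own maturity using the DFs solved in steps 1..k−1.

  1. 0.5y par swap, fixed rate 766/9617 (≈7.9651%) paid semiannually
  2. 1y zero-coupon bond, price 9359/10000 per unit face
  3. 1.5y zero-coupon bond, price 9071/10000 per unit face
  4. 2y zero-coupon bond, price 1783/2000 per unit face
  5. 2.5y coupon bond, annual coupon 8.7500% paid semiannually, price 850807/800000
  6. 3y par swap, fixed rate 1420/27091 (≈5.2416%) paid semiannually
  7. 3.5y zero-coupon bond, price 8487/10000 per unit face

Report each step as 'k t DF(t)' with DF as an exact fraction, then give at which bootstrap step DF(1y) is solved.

1 1/2 9617/10000
2 1 9359/10000
3 3/2 9071/10000
4 2 1783/2000
5 5/2 108/125
6 3 429/500
7 7/2 8487/10000
DF(1y) is solved at step 2

step 1 [0.5y] swap r/2=383/9617: DF=(1 − 383/9617·(0))/(1+383/9617) = 9617/10000 ≈ 0.961700
step 2 [1y] zero: DF = P = 9359/10000 ≈ 0.935900
step 3 [1.5y] zero: DF = P = 9071/10000 ≈ 0.907100
step 4 [2y] zero: DF = P = 1783/2000 ≈ 0.891500
step 5 [2.5y] bond c/2=7/160: DF=(850807/800000 − 7/160·(0.961700+0.935900+0.907100+0.891500))/(1+7/160) = 108/125 ≈ 0.864000
step 6 [3y] swap r/2=710/27091: DF=(1 − 710/27091·(0.961700+0.935900+0.907100+0.891500+0.864000))/(1+710/27091) = 429/500 ≈ 0.858000
step 7 [3.5y] zero: DF = P = 8487/10000 ≈ 0.848700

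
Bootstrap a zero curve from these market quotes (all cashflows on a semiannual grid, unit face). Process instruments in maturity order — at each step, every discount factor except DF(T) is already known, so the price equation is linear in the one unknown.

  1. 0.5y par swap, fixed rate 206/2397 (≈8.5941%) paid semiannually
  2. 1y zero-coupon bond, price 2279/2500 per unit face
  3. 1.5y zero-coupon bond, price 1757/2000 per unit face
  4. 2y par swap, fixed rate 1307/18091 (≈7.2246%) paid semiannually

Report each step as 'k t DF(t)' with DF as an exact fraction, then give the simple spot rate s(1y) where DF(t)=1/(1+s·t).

step 1 [0.5y] swap r/2=103/2397: DF=(1 − 103/2397·(0))/(1+103/2397) = 2397/2500 ≈ 0.958800
step 2 [1y] zero: DF = P = 2279/2500 ≈ 0.911600
step 3 [1.5y] zero: DF = P = 1757/2000 ≈ 0.878500
step 4 [2y] swap r/2=1307/36182: DF=(1 − 1307/36182·(0.958800+0.911600+0.878500))/(1+1307/36182) = 8693/10000 ≈ 0.869300

1 1/2 2397/2500
2 1 2279/2500
3 3/2 1757/2000
4 2 8693/10000
s(1y) = (1/(2279/2500) − 1)/(1) = 221/2279 ≈ 9.6972%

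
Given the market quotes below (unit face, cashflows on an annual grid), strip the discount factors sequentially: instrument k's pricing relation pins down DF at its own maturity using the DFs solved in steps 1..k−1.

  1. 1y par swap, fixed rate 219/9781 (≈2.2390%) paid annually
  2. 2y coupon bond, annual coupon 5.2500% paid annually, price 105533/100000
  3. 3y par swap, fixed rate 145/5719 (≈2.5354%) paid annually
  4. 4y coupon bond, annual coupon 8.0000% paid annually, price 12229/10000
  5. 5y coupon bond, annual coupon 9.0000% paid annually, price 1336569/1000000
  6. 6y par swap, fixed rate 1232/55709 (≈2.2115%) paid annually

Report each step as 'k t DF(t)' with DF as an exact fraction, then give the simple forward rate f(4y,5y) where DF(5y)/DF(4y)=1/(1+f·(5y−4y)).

1 1 9781/10000
2 2 9539/10000
3 3 371/400
4 4 1841/2000
5 5 9141/10000
6 6 548/625
f(4y,5y) = ((1841/2000)/(9141/10000) − 1)/(1) = 64/9141 ≈ 0.7001%

step 1 [1y] swap r/1=219/9781: DF=(1 − 219/9781·(0))/(1+219/9781) = 9781/10000 ≈ 0.978100
step 2 [2y] bond c/1=21/400: DF=(105533/100000 − 21/400·(0.978100))/(1+21/400) = 9539/10000 ≈ 0.953900
step 3 [3y] swap r/1=145/5719: DF=(1 − 145/5719·(0.978100+0.953900))/(1+145/5719) = 371/400 ≈ 0.927500
step 4 [4y] bond c/1=2/25: DF=(12229/10000 − 2/25·(0.978100+0.953900+0.927500))/(1+2/25) = 1841/2000 ≈ 0.920500
step 5 [5y] bond c/1=9/100: DF=(1336569/1000000 − 9/100·(0.978100+0.953900+0.927500+0.920500))/(1+9/100) = 9141/10000 ≈ 0.914100
step 6 [6y] swap r/1=1232/55709: DF=(1 − 1232/55709·(0.978100+0.953900+0.927500+0.920500+0.914100))/(1+1232/55709) = 548/625 ≈ 0.876800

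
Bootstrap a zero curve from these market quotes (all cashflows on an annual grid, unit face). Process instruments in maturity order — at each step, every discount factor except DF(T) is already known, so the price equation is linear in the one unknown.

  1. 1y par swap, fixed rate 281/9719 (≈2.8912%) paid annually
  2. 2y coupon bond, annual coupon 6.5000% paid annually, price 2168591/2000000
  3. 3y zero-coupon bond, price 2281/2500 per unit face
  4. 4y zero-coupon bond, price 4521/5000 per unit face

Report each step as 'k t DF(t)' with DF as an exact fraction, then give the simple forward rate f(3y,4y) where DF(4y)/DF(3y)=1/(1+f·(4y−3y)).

step 1 [1y] swap r/1=281/9719: DF=(1 − 281/9719·(0))/(1+281/9719) = 9719/10000 ≈ 0.971900
step 2 [2y] bond c/1=13/200: DF=(2168591/2000000 − 13/200·(0.971900))/(1+13/200) = 2397/2500 ≈ 0.958800
step 3 [3y] zero: DF = P = 2281/2500 ≈ 0.912400
step 4 [4y] zero: DF = P = 4521/5000 ≈ 0.904200

1 1 9719/10000
2 2 2397/2500
3 3 2281/2500
4 4 4521/5000
f(3y,4y) = ((2281/2500)/(4521/5000) − 1)/(1) = 41/4521 ≈ 0.9069%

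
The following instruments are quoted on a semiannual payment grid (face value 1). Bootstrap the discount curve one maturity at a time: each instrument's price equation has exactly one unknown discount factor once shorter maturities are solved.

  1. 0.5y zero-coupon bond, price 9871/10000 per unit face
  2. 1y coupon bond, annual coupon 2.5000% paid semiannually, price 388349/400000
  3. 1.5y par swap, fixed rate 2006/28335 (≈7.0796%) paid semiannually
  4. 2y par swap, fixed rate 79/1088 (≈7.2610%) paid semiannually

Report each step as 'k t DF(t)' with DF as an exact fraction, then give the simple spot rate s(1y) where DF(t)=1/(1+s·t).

1 1/2 9871/10000
2 1 9467/10000
3 3/2 8997/10000
4 2 8657/10000
s(1y) = (1/(9467/10000) − 1)/(1) = 533/9467 ≈ 5.6301%

step 1 [0.5y] zero: DF = P = 9871/10000 ≈ 0.987100
step 2 [1y] bond c/2=1/80: DF=(388349/400000 − 1/80·(0.987100))/(1+1/80) = 9467/10000 ≈ 0.946700
step 3 [1.5y] swap r/2=1003/28335: DF=(1 − 1003/28335·(0.987100+0.946700))/(1+1003/28335) = 8997/10000 ≈ 0.899700
step 4 [2y] swap r/2=79/2176: DF=(1 − 79/2176·(0.987100+0.946700+0.899700))/(1+79/2176) = 8657/10000 ≈ 0.865700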